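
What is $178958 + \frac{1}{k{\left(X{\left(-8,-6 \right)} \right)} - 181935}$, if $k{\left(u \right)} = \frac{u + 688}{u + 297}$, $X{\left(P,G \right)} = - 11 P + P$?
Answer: $\frac{12274501406089}{68588727} \approx 1.7896 \cdot 10^{5}$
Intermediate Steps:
$X{\left(P,G \right)} = - 10 P$
$k{\left(u \right)} = \frac{688 + u}{297 + u}$
$178958 + \frac{1}{k{\left(X{\left(-8,-6 \right)} \right)} - 181935} = 178958 + \frac{1}{\frac{688 - -80}{297 - -80} - 181935} = 178958 + \frac{1}{\frac{688 + 80}{297 + 80} - 181935} = 178958 + \frac{1}{\frac{1}{377} \cdot 768 - 181935} = 178958 + \frac{1}{\frac{768}{377} - 181935} = 178958 + \frac{1}{- \frac{68588727}{377}} = 178958 - \frac{377}{68588727} = \frac{12274501406089}{68588727}$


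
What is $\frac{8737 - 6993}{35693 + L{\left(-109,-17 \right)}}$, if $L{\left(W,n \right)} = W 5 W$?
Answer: $\frac{872}{47549} \approx 0.018339$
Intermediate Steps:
$L{\left(W,n \right)} = 5 W^{2}$ ($L{\left(W,n \right)} = 5 W W = 5 W^{2}$)
$\frac{8737 - 6993}{35693 + L{\left(-109,-17 \right)}} = \frac{8737 - 6993}{35693 + 5 \left(-109\right)^{2}} = \frac{1744}{35693 + 5 \cdot 11881} = \frac{1744}{35693 + 59405} = \frac{1744}{95098} = 1744 \cdot \frac{1}{95098} = \frac{872}{47549}$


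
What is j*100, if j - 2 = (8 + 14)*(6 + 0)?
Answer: 13400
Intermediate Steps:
j = 134 (j = 2 + (8 + 14)*(6 + 0) = 2 + 22*6 = 2 + 132 = 134)
j*100 = 134*100 = 13400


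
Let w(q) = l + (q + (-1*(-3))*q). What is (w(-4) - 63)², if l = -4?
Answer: 6889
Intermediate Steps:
w(q) = -4 + 4*q (w(q) = -4 + (q + (-1*(-3))*q) = -4 + (q + 3*q) = -4 + 4*q)
(w(-4) - 63)² = ((-4 + 4*(-4)) - 63)² = ((-4 - 16) - 63)² = (-20 - 63)² = (-83)² = 6889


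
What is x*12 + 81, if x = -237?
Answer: -2763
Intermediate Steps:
x*12 + 81 = -237*12 + 81 = -2844 + 81 = -2763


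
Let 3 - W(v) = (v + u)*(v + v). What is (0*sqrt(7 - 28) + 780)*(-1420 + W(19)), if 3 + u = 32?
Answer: -2527980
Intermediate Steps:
u = 29 (u = -3 + 32 = 29)
W(v) = 3 - 2*v*(29 + v) (W(v) = 3 - (v + 29)*(v + v) = 3 - (29 + v)*2*v = 3 - 2*v*(29 + v))
(0*sqrt(7 - 28) + 780)*(-1420 + W(19)) = (0*sqrt(7 - 28) + 780)*(-1420 + (3 - 58*19 - 2*19**2)) = (0*sqrt(-21) + 780)*(-1420 + (3 - 1102 - 2*361)) = (0*(I*sqrt(21)) + 780)*(-1420 + (3 - 1102 - 722)) = (0 + 780)*(-1420 - 1821) = 780*(-3241) = -2527980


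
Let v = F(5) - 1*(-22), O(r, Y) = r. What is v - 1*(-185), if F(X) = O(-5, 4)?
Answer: 202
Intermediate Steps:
F(X) = -5
v = 17 (v = -5 - 1*(-22) = -5 + 22 = 17)
v - 1*(-185) = 17 - 1*(-185) = 17 + 185 = 202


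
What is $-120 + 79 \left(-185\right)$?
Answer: $-14735$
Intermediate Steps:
$-120 + 79 \left(-185\right) = -120 - 14615 = -14735$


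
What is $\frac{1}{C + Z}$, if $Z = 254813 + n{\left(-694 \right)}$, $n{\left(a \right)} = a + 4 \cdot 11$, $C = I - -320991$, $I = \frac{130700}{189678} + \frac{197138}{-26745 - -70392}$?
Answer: $\frac{459937537}{264537308455946} \approx 1.7386 \cdot 10^{-6}$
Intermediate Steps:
$I = \frac{2394300248}{459937537}$ ($I = 130700 \cdot \frac{1}{189678} + \frac{197138}{-26745 + 70392} = \frac{65350}{94839} + \frac{197138}{43647} = \frac{2394300248}{459937537} \approx 5.2057$)
$C = \frac{147638204239415}{459937537}$ ($C = \frac{2394300248}{459937537} - -320991 = \frac{2394300248}{459937537} + 320991 = \frac{147638204239415}{459937537} \approx 3.21 \cdot 10^{5}$)
$n{\left(a \right)} = 44 + a$ ($n{\left(a \right)} = a + 44 = 44 + a$)
$Z = 254163$ ($Z = 254813 + \left(44 - 694\right) = 254813 - 650 = 254163$)
$\frac{1}{C + Z} = \frac{1}{\frac{147638204239415}{459937537} + 254163} = \frac{1}{\frac{264537308455946}{459937537}} = \frac{459937537}{264537308455946}$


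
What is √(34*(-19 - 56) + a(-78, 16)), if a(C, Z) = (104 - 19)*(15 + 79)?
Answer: 8*√85 ≈ 73.756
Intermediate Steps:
a(C, Z) = 7990 (a(C, Z) = 85*94 = 7990)
√(34*(-19 - 56) + a(-78, 16)) = √(34*(-19 - 56) + 7990) = √(34*(-75) + 7990) = √(-2550 + 7990) = √5440 = 8*√85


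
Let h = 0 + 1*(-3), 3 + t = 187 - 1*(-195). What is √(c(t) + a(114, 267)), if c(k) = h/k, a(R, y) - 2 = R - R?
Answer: √286145/379 ≈ 1.4114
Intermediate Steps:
a(R, y) = 2 (a(R, y) = 2 + (R - R) = 2 + 0 = 2)
t = 379 (t = -3 + (187 - 1*(-195)) = -3 + (187 + 195) = -3 + 382 = 379)
h = -3 (h = 0 - 3 = -3)
c(k) = -3/k
√(c(t) + a(114, 267)) = √(-3/379 + 2) = √(755/379) = √286145/379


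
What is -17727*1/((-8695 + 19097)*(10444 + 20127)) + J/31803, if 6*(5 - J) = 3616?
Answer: -30098131271/1596843068562 ≈ -0.018849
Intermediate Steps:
J = -1793/3 (J = 5 - 1/6*3616 = 5 - 1808/3 = -1793/3 ≈ -597.67)
-17727*1/((-8695 + 19097)*(10444 + 20127)) + J/31803 = -17727*1/((-8695 + 19097)*(10444 + 20127)) - 1793/3/31803 = -17727/(30571*10402) - 1793/3*1/31803 = -17727/317999542 - 1793/95409 = -17727*1/317999542 - 1793/95409 = -933/16736818 - 1793/95409 = -30098131271/1596843068562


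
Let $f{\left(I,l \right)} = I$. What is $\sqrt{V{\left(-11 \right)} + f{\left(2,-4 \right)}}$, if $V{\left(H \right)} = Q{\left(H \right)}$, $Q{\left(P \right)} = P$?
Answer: $3 i \approx 3.0 i$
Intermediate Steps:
$V{\left(H \right)} = H$
$\sqrt{V{\left(-11 \right)} + f{\left(2,-4 \right)}} = \sqrt{-11 + 2} = \sqrt{-9} = 3 i$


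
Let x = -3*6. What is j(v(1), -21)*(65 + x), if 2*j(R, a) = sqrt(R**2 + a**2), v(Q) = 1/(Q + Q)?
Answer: 47*sqrt(1765)/4 ≈ 493.64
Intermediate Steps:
v(Q) = 1/(2*Q)
x = -18
j(R, a) = sqrt(R**2 + a**2)/2
j(v(1), -21)*(65 + x) = (sqrt(((1/2)/1)**2 + (-21)**2)/2)*(65 - 18) = (sqrt(((1/2)*1)**2 + 441)/2)*47 = (sqrt((1/2)**2 + 441)/2)*47 = (sqrt(1/4 + 441)/2)*47 = (sqrt(1765/4)/2)*47 = ((sqrt(1765)/2)/2)*47 = (sqrt(1765)/4)*47 = 47*sqrt(1765)/4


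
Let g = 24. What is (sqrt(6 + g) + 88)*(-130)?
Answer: -11440 - 130*sqrt(30) ≈ -12152.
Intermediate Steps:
(sqrt(6 + g) + 88)*(-130) = (sqrt(6 + 24) + 88)*(-130) = (sqrt(30) + 88)*(-130) = (88 + sqrt(30))*(-130) = -11440 - 130*sqrt(30)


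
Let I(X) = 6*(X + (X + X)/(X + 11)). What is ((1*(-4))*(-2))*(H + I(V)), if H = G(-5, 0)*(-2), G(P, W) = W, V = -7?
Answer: -504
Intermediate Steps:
I(X) = 6*X + 12*X/(11 + X) (I(X) = 6*(X + (2*X)/(11 + X)) = 6*(X + 2*X/(11 + X)) = 6*X + 12*X/(11 + X))
H = 0 (H = 0*(-2) = 0)
((1*(-4))*(-2))*(H + I(V)) = ((1*(-4))*(-2))*(0 + 6*(-7)*(13 - 7)/(11 - 7)) = (-4*(-2))*(0 + 6*(-7)*6/4) = 8*(0 + 6*(-7)*(1/4)*6) = 8*(0 - 63) = 8*(-63) = -504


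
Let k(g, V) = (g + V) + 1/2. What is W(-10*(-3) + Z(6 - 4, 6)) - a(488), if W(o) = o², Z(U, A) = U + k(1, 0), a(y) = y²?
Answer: -948087/4 ≈ -2.3702e+5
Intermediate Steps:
k(g, V) = ½ + V + g (k(g, V) = (V + g) + ½ = ½ + V + g)
Z(U, A) = 3/2 + U (Z(U, A) = U + (½ + 0 + 1) = U + 3/2 = 3/2 + U)
W(-10*(-3) + Z(6 - 4, 6)) - a(488) = (-10*(-3) + (3/2 + (6 - 4)))² - 1*488² = (30 + (3/2 + 2))² - 1*238144 = (30 + 7/2)² - 238144 = (67/2)² - 238144 = 4489/4 - 238144 = -948087/4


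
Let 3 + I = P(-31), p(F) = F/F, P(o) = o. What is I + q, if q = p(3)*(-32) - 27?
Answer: -93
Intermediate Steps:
p(F) = 1
q = -59 (q = 1*(-32) - 27 = -32 - 27 = -59)
I = -34 (I = -3 - 31 = -34)
I + q = -34 - 59 = -93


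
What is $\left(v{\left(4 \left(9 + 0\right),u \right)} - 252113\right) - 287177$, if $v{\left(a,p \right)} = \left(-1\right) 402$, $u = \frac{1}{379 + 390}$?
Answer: $-539692$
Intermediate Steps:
$u = \frac{1}{769} \approx 0.0013004$
$v{\left(a,p \right)} = -402$
$\left(v{\left(4 \left(9 + 0\right),u \right)} - 252113\right) - 287177 = \left(-402 - 252113\right) - 287177 = -252515 - 287177 = -539692$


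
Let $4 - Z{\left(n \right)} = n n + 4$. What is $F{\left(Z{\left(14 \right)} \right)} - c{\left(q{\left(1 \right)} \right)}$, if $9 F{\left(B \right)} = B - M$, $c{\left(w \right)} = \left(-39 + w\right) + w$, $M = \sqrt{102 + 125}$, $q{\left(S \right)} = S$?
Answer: $\frac{137}{9} - \frac{\sqrt{227}}{9} \approx 13.548$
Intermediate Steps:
$M = \sqrt{227} \approx 15.067$
$c{\left(w \right)} = -39 + 2 w$
$Z{\left(n \right)} = - n^{2}$ ($Z{\left(n \right)} = 4 - \left(n n + 4\right) = 4 - \left(n^{2} + 4\right) = 4 - \left(4 + n^{2}\right) = - n^{2}$)
$F{\left(B \right)} = - \frac{\sqrt{227}}{9} + \frac{B}{9}$ ($F{\left(B \right)} = \frac{B - \sqrt{227}}{9} = - \frac{\sqrt{227}}{9} + \frac{B}{9}$)
$F{\left(Z{\left(14 \right)} \right)} - c{\left(q{\left(1 \right)} \right)} = \left(- \frac{\sqrt{227}}{9} + \frac{\left(-1\right) 14^{2}}{9}\right) - \left(-39 + 2 \cdot 1\right) = \left(- \frac{\sqrt{227}}{9} + \frac{\left(-1\right) 196}{9}\right) - \left(-39 + 2\right) = \left(- \frac{\sqrt{227}}{9} + \frac{1}{9} \left(-196\right)\right) - -37 = \left(- \frac{\sqrt{227}}{9} - \frac{196}{9}\right) + 37 = \left(- \frac{196}{9} - \frac{\sqrt{227}}{9}\right) + 37 = \frac{137}{9} - \frac{\sqrt{227}}{9}$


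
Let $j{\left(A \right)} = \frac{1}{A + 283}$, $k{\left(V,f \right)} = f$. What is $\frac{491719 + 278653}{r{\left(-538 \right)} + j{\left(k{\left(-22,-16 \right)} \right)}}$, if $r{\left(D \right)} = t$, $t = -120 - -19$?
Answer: $- \frac{102844662}{13483} \approx -7627.7$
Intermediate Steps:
$j{\left(A \right)} = \frac{1}{283 + A}$
$t = -101$ ($t = -120 + 19 = -101$)
$r{\left(D \right)} = -101$
$\frac{491719 + 278653}{r{\left(-538 \right)} + j{\left(k{\left(-22,-16 \right)} \right)}} = \frac{491719 + 278653}{-101 + \frac{1}{283 - 16}} = \frac{770372}{-101 + \frac{1}{267}} = \frac{770372}{- \frac{26966}{267}} = 770372 \left(- \frac{267}{26966}\right) = - \frac{102844662}{13483}$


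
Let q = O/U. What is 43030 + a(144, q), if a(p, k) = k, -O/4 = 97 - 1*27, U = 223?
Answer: 9595410/223 ≈ 43029.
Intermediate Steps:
O = -280 (O = -4*(97 - 1*27) = -4*(97 - 27) = -4*70 = -280)
q = -280/223 ≈ -1.2556
43030 + a(144, q) = 43030 - 280/223 = 9595410/223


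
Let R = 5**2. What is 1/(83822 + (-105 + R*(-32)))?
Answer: 1/82917 ≈ 1.2060e-5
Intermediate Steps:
R = 25
1/(83822 + (-105 + R*(-32))) = 1/(83822 + (-105 + 25*(-32))) = 1/(83822 + (-105 - 800)) = 1/(83822 - 905) = 1/82917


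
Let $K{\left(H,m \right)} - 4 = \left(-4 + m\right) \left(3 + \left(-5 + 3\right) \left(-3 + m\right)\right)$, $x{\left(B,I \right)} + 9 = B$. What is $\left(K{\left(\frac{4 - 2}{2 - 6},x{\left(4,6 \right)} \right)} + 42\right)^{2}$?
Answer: $15625$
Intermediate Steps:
$x{\left(B,I \right)} = -9 + B$
$K{\left(H,m \right)} = 4 + \left(-4 + m\right) \left(9 - 2 m\right)$ ($K{\left(H,m \right)} = 4 + \left(-4 + m\right) \left(3 + \left(-5 + 3\right) \left(-3 + m\right)\right) = 4 + \left(-4 + m\right) \left(3 - 2 \left(-3 + m\right)\right) = 4 + \left(-4 + m\right) \left(3 - \left(-6 + 2 m\right)\right) = 4 + \left(-4 + m\right) \left(9 - 2 m\right)$)
$\left(K{\left(\frac{4 - 2}{2 - 6},x{\left(4,6 \right)} \right)} + 42\right)^{2} = \left(\left(-32 - 2 \left(-9 + 4\right)^{2} + 17 \left(-9 + 4\right)\right) + 42\right)^{2} = \left(\left(-32 - 2 \left(-5\right)^{2} + 17 \left(-5\right)\right) + 42\right)^{2} = \left(\left(-32 - 50 - 85\right) + 42\right)^{2} = \left(-167 + 42\right)^{2} = \left(-125\right)^{2} = 15625$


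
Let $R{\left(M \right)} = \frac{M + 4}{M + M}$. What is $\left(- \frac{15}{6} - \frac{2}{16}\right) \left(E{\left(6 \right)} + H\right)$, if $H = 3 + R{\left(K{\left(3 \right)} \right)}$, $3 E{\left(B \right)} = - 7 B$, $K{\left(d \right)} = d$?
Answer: $\frac{413}{16} \approx 25.813$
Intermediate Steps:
$E{\left(B \right)} = - \frac{7 B}{3}$ ($E{\left(B \right)} = \frac{\left(-7\right) B}{3} = - \frac{7 B}{3}$)
$R{\left(M \right)} = \frac{4 + M}{2 M}$
$H = \frac{25}{6}$ ($H = 3 + \frac{4 + 3}{2 \cdot 3} = 3 + \frac{1}{2} \cdot \frac{1}{3} \cdot 7 = 3 + \frac{7}{6} = \frac{25}{6} \approx 4.1667$)
$\left(- \frac{15}{6} - \frac{2}{16}\right) \left(E{\left(6 \right)} + H\right) = \left(- \frac{15}{6} - \frac{2}{16}\right) \left(\left(- \frac{7}{3}\right) 6 + \frac{25}{6}\right) = \left(\left(-15\right) \frac{1}{6} - \frac{1}{8}\right) \left(-14 + \frac{25}{6}\right) = \left(- \frac{5}{2} - \frac{1}{8}\right) \left(- \frac{59}{6}\right) = \left(- \frac{21}{8}\right) \left(- \frac{59}{6}\right) = \frac{413}{16}$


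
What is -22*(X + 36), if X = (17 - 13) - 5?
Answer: -770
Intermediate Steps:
X = -1 (X = 4 - 5 = -1)
-22*(X + 36) = -22*(-1 + 36) = -22*35 = -770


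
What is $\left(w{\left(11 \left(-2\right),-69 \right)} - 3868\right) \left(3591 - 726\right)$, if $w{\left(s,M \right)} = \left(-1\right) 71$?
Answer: $-11285235$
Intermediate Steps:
$w{\left(s,M \right)} = -71$
$\left(w{\left(11 \left(-2\right),-69 \right)} - 3868\right) \left(3591 - 726\right) = \left(-71 - 3868\right) \left(3591 - 726\right) = \left(-3939\right) 2865 = -11285235$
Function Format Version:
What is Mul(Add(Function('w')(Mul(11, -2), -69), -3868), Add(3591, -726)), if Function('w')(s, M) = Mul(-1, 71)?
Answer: -11285235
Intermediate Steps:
Function('w')(s, M) = -71
Mul(Add(Function('w')(Mul(11, -2), -69), -3868), Add(3591, -726)) = Mul(Add(-71, -3868), Add(3591, -726)) = Mul(-3939, 2865) = -11285235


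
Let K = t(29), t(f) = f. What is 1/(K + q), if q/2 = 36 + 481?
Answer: 1/1063 ≈ 0.00094073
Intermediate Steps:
q = 1034 (q = 2*(36 + 481) = 2*517 = 1034)
K = 29
1/(K + q) = 1/(29 + 1034) = 1/1063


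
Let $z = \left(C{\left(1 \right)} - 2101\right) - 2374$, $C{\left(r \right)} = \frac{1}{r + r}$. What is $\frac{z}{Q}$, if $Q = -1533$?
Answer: $\frac{2983}{1022} \approx 2.9188$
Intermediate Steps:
$C{\left(r \right)} = \frac{1}{2 r}$
$z = - \frac{8949}{2}$ ($z = \left(\frac{1}{2 \cdot 1} - 2101\right) - 2374 = \left(\frac{1}{2} \cdot 1 - 2101\right) - 2374 = \left(\frac{1}{2} - 2101\right) - 2374 = - \frac{4201}{2} - 2374 = - \frac{8949}{2} \approx -4474.5$)
$\frac{z}{Q} = - \frac{8949}{2 \left(-1533\right)} = \left(- \frac{8949}{2}\right) \left(- \frac{1}{1533}\right) = \frac{2983}{1022}$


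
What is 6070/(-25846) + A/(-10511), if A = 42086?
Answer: -575778263/135833653 ≈ -4.2388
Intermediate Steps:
6070/(-25846) + A/(-10511) = 6070/(-25846) + 42086/(-10511) = 6070*(-1/25846) + 42086*(-1/10511) = -3035/12923 - 42086/10511 = -575778263/135833653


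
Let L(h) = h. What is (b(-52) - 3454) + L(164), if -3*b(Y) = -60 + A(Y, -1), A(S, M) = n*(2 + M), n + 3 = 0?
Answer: -3269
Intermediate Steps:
n = -3 (n = -3 + 0 = -3)
A(S, M) = -6 - 3*M (A(S, M) = -3*(2 + M) = -6 - 3*M)
b(Y) = 21 (b(Y) = -(-60 + (-6 - 3*(-1)))/3 = -(-60 + (-6 + 3))/3 = -(-60 - 3)/3 = -⅓*(-63) = 21)
(b(-52) - 3454) + L(164) = (21 - 3454) + 164 = -3433 + 164 = -3269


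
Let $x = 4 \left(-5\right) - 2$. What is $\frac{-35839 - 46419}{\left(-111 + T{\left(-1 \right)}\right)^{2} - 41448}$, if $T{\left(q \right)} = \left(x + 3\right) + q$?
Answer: $\frac{82258}{24287} \approx 3.3869$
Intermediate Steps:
$x = -22$ ($x = -20 - 2 = -22$)
$T{\left(q \right)} = -19 + q$ ($T{\left(q \right)} = \left(-22 + 3\right) + q = -19 + q$)
$\frac{-35839 - 46419}{\left(-111 + T{\left(-1 \right)}\right)^{2} - 41448} = \frac{-35839 - 46419}{\left(-111 - 20\right)^{2} - 41448} = - \frac{82258}{\left(-111 - 20\right)^{2} - 41448} = - \frac{82258}{\left(-131\right)^{2} - 41448} = - \frac{82258}{17161 - 41448} = - \frac{82258}{-24287} = \left(-82258\right) \left(- \frac{1}{24287}\right) = \frac{82258}{24287}$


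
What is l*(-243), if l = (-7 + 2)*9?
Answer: 10935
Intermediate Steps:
l = -45 (l = -5*9 = -45)
l*(-243) = -45*(-243) = 10935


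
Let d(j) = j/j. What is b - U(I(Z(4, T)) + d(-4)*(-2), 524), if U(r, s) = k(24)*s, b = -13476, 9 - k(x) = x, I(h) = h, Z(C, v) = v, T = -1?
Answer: -5616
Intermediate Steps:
d(j) = 1
k(x) = 9 - x
U(r, s) = -15*s (U(r, s) = (9 - 1*24)*s = (9 - 24)*s = -15*s)
b - U(I(Z(4, T)) + d(-4)*(-2), 524) = -13476 - (-15)*524 = -13476 - 1*(-7860) = -13476 + 7860 = -5616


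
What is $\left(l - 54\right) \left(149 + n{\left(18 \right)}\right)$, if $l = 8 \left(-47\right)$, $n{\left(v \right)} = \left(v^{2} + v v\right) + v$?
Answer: $-350450$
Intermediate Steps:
$n{\left(v \right)} = v + 2 v^{2}$ ($n{\left(v \right)} = \left(v^{2} + v^{2}\right) + v = 2 v^{2} + v = v + 2 v^{2}$)
$l = -376$
$\left(l - 54\right) \left(149 + n{\left(18 \right)}\right) = \left(-376 - 54\right) \left(149 + 18 \left(1 + 2 \cdot 18\right)\right) = - 430 \left(149 + 18 \left(1 + 36\right)\right) = - 430 \left(149 + 18 \cdot 37\right) = - 430 \left(149 + 666\right) = \left(-430\right) 815 = -350450$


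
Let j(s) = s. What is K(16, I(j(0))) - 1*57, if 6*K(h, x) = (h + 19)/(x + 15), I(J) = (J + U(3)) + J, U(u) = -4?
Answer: -3727/66 ≈ -56.470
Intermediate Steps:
I(J) = -4 + 2*J (I(J) = (J - 4) + J = (-4 + J) + J = -4 + 2*J)
K(h, x) = (19 + h)/(6*(15 + x)) (K(h, x) = ((h + 19)/(x + 15))/6 = ((19 + h)/(15 + x))/6 = (19 + h)/(6*(15 + x)))
K(16, I(j(0))) - 1*57 = (19 + 16)/(6*(15 + (-4 + 2*0))) - 1*57 = (⅙)*35/(15 + (-4 + 0)) - 57 = (⅙)*35/(15 - 4) - 57 = (⅙)*35/11 - 57 = (⅙)*(1/11)*35 - 57 = 35/66 - 57 = -3727/66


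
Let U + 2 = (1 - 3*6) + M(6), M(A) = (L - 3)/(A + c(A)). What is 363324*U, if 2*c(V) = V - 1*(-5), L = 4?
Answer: -158045940/23 ≈ -6.8716e+6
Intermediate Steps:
c(V) = 5/2 + V/2 (c(V) = (V - 1*(-5))/2 = (V + 5)/2 = (5 + V)/2 = 5/2 + V/2)
M(A) = 1/(5/2 + 3*A/2) (M(A) = (4 - 3)/(A + (5/2 + A/2)) = 1/(5/2 + 3*A/2))
U = -435/23 (U = -2 + ((1 - 3*6) + 2/(5 + 3*6)) = -2 + ((1 - 18) + 2/(5 + 18)) = -2 + (-17 + 2/23) = -2 - 389/23 = -435/23 ≈ -18.913)
363324*U = 363324*(-435/23) = -158045940/23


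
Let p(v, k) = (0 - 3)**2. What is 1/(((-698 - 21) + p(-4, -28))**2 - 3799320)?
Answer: -1/3295220 ≈ -3.0347e-7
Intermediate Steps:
p(v, k) = 9 (p(v, k) = (-3)**2 = 9)
1/(((-698 - 21) + p(-4, -28))**2 - 3799320) = 1/(((-698 - 21) + 9)**2 - 3799320) = 1/((-719 + 9)**2 - 3799320) = 1/((-710)**2 - 3799320) = 1/(504100 - 3799320) = 1/(-3295220) = -1/3295220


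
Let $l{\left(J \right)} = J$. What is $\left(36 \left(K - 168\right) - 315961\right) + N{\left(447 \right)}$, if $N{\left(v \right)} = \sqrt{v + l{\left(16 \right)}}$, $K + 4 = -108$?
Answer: $-326041 + \sqrt{463} \approx -3.2602 \cdot 10^{5}$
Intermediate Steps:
$K = -112$ ($K = -4 - 108 = -112$)
$N{\left(v \right)} = \sqrt{16 + v}$ ($N{\left(v \right)} = \sqrt{v + 16} = \sqrt{16 + v}$)
$\left(36 \left(K - 168\right) - 315961\right) + N{\left(447 \right)} = \left(36 \left(-112 - 168\right) - 315961\right) + \sqrt{16 + 447} = \left(36 \left(-280\right) - 315961\right) + \sqrt{463} = \left(-10080 - 315961\right) + \sqrt{463} = -326041 + \sqrt{463}$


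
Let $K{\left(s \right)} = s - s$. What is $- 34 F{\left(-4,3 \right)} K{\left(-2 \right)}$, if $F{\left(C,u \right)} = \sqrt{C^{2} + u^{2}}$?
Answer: $0$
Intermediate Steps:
$K{\left(s \right)} = 0$
$- 34 F{\left(-4,3 \right)} K{\left(-2 \right)} = - 34 \sqrt{\left(-4\right)^{2} + 3^{2}} \cdot 0 = - 34 \sqrt{16 + 9} \cdot 0 = - 34 \sqrt{25} \cdot 0 = \left(-34\right) 5 \cdot 0 = \left(-170\right) 0 = 0$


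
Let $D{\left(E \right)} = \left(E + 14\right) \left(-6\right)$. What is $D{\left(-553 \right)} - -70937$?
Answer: $74171$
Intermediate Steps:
$D{\left(E \right)} = -84 - 6 E$ ($D{\left(E \right)} = \left(14 + E\right) \left(-6\right) = -84 - 6 E$)
$D{\left(-553 \right)} - -70937 = \left(-84 - -3318\right) - -70937 = \left(-84 + 3318\right) + 70937 = 3234 + 70937 = 74171$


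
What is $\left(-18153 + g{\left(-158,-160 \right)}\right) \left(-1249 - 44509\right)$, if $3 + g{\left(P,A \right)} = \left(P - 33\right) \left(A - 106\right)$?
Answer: $-1493998700$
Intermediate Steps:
$g{\left(P,A \right)} = -3 + \left(-106 + A\right) \left(-33 + P\right)$ ($g{\left(P,A \right)} = -3 + \left(P - 33\right) \left(A - 106\right) = -3 + \left(-33 + P\right) \left(-106 + A\right) = -3 + \left(-106 + A\right) \left(-33 + P\right)$)
$\left(-18153 + g{\left(-158,-160 \right)}\right) \left(-1249 - 44509\right) = \left(-18153 - -50803\right) \left(-1249 - 44509\right) = \left(-18153 + \left(3495 + 16748 + 5280 + 25280\right)\right) \left(-45758\right) = \left(-18153 + 50803\right) \left(-45758\right) = 32650 \left(-45758\right) = -1493998700$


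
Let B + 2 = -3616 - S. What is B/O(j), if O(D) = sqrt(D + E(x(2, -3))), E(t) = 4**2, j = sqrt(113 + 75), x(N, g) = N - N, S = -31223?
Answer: 27605*sqrt(2)/(2*sqrt(8 + sqrt(47))) ≈ 5064.4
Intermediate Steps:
B = 27605 (B = -2 + (-3616 - 1*(-31223)) = -2 + (-3616 + 31223) = -2 + 27607 = 27605)
x(N, g) = 0
j = 2*sqrt(47) (j = sqrt(188) = 2*sqrt(47) ≈ 13.711)
E(t) = 16
O(D) = sqrt(16 + D) (O(D) = sqrt(D + 16) = sqrt(16 + D))
B/O(j) = 27605/(sqrt(16 + 2*sqrt(47))) = 27605/sqrt(16 + 2*sqrt(47))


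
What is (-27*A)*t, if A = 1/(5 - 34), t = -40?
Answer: -1080/29 ≈ -37.241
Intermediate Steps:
A = -1/29 (A = 1/(-29) = -1/29 ≈ -0.034483)
(-27*A)*t = -27*(-1/29)*(-40) = (27/29)*(-40) = -1080/29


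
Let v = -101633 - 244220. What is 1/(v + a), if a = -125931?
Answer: -1/471784 ≈ -2.1196e-6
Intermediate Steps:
v = -345853
1/(v + a) = 1/(-345853 - 125931) = 1/(-471784) = -1/471784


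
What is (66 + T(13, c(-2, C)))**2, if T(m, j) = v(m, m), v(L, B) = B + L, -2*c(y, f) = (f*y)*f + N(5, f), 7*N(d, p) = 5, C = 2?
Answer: 8464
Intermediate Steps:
N(d, p) = 5/7 (N(d, p) = (1/7)*5 = 5/7)
c(y, f) = -5/14 - y*f**2/2 (c(y, f) = -((f*y)*f + 5/7)/2 = -(y*f**2 + 5/7)/2 = -(5/7 + y*f**2)/2 = -5/14 - y*f**2/2)
T(m, j) = 2*m (T(m, j) = m + m = 2*m)
(66 + T(13, c(-2, C)))**2 = (66 + 2*13)**2 = (66 + 26)**2 = 92**2 = 8464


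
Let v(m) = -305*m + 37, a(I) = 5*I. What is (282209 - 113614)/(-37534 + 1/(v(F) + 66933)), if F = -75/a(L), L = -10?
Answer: -22427349875/4992960348 ≈ -4.4918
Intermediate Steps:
F = 3/2 (F = -75/(5*(-10)) = -75/(-50) = -75*(-1/50) = 3/2 ≈ 1.5000)
v(m) = 37 - 305*m
(282209 - 113614)/(-37534 + 1/(v(F) + 66933)) = (282209 - 113614)/(-37534 + 1/((37 - 305*3/2) + 66933)) = 168595/(-37534 + 1/((37 - 915/2) + 66933)) = 168595/(-37534 + 1/(-841/2 + 66933)) = 168595/(-37534 + 1/(133025/2)) = 168595/(-37534 + 2/133025) = 168595/(-4992960348/133025) = 168595*(-133025/4992960348) = -22427349875/4992960348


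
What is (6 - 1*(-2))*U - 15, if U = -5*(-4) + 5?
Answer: 185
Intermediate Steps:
U = 25 (U = 20 + 5 = 25)
(6 - 1*(-2))*U - 15 = (6 - 1*(-2))*25 - 15 = (6 + 2)*25 - 15 = 8*25 - 15 = 200 - 15 = 185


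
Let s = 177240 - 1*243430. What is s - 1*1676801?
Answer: -1742991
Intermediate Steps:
s = -66190 (s = 177240 - 243430 = -66190)
s - 1*1676801 = -66190 - 1*1676801 = -66190 - 1676801 = -1742991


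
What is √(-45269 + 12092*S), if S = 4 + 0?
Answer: √3099 ≈ 55.669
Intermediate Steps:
S = 4
√(-45269 + 12092*S) = √(-45269 + 12092*4) = √(-45269 + 48368) = √3099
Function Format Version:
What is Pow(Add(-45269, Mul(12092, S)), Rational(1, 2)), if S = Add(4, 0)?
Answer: Pow(3099, Rational(1, 2)) ≈ 55.669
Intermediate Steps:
S = 4
Pow(Add(-45269, Mul(12092, S)), Rational(1, 2)) = Pow(Add(-45269, Mul(12092, 4)), Rational(1, 2)) = Pow(Add(-45269, 48368), Rational(1, 2)) = Pow(3099, Rational(1, 2))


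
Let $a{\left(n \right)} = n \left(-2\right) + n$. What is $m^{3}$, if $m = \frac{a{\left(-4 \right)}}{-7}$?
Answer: $- \frac{64}{343} \approx -0.18659$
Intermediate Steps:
$a{\left(n \right)} = - n$ ($a{\left(n \right)} = - 2 n + n = - n$)
$m = - \frac{4}{7}$ ($m = \frac{\left(-1\right) \left(-4\right)}{-7} = 4 \left(- \frac{1}{7}\right) = - \frac{4}{7} \approx -0.57143$)
$m^{3} = \left(- \frac{4}{7}\right)^{3} = - \frac{64}{343}$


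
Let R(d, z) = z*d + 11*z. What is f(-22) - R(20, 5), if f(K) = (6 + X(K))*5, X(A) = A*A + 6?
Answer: 2325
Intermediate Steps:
X(A) = 6 + A² (X(A) = A² + 6 = 6 + A²)
f(K) = 60 + 5*K² (f(K) = (6 + (6 + K²))*5 = (12 + K²)*5 = 60 + 5*K²)
R(d, z) = 11*z + d*z (R(d, z) = d*z + 11*z = 11*z + d*z)
f(-22) - R(20, 5) = (60 + 5*(-22)²) - 5*(11 + 20) = (60 + 5*484) - 5*31 = (60 + 2420) - 1*155 = 2480 - 155 = 2325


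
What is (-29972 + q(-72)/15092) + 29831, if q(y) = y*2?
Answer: -532029/3773 ≈ -141.01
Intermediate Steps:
q(y) = 2*y
(-29972 + q(-72)/15092) + 29831 = (-29972 + (2*(-72))/15092) + 29831 = (-29972 - 144*1/15092) + 29831 = (-29972 - 36/3773) + 29831 = -113084392/3773 + 29831 = -532029/3773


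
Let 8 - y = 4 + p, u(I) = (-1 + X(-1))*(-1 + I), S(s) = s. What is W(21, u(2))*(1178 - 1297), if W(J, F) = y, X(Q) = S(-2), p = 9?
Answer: 595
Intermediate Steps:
X(Q) = -2
u(I) = 3 - 3*I (u(I) = (-1 - 2)*(-1 + I) = -3*(-1 + I) = 3 - 3*I)
y = -5 (y = 8 - (4 + 9) = 8 - 1*13 = 8 - 13 = -5)
W(J, F) = -5
W(21, u(2))*(1178 - 1297) = -5*(1178 - 1297) = -5*(-119) = 595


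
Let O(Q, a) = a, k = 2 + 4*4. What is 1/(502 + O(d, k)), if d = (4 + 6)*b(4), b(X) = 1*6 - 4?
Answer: 1/520 ≈ 0.0019231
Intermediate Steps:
k = 18 (k = 2 + 16 = 18)
b(X) = 2 (b(X) = 6 - 4 = 2)
d = 20 (d = (4 + 6)*2 = 10*2 = 20)
1/(502 + O(d, k)) = 1/(502 + 18) = 1/520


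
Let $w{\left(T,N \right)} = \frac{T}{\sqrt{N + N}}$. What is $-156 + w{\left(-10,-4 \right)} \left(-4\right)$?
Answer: $-156 - 10 i \sqrt{2} \approx -156.0 - 14.142 i$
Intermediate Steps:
$w{\left(T,N \right)} = \frac{T \sqrt{2}}{2 \sqrt{N}}$ ($w{\left(T,N \right)} = \frac{T}{\sqrt{2 N}} = \frac{T}{\sqrt{2} \sqrt{N}} = T \frac{\sqrt{2}}{2 \sqrt{N}} = \frac{T \sqrt{2}}{2 \sqrt{N}}$)
$-156 + w{\left(-10,-4 \right)} \left(-4\right) = -156 + \frac{1}{2} \left(-10\right) \sqrt{2} \frac{1}{\sqrt{-4}} \left(-4\right) = -156 + \frac{1}{2} \left(-10\right) \sqrt{2} \left(- \frac{i}{2}\right) \left(-4\right) = -156 + \frac{5 i \sqrt{2}}{2} \left(-4\right) = -156 - 10 i \sqrt{2}$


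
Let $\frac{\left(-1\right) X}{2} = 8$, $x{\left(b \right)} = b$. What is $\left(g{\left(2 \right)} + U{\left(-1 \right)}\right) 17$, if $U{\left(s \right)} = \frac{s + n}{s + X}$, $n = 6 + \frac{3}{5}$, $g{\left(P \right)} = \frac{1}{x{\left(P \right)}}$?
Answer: $\frac{29}{10} \approx 2.9$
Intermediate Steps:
$g{\left(P \right)} = \frac{1}{P}$
$X = -16$ ($X = \left(-2\right) 8 = -16$)
$n = \frac{33}{5}$ ($n = 6 + 3 \cdot \frac{1}{5} = 6 + \frac{3}{5} = \frac{33}{5} \approx 6.6$)
$U{\left(s \right)} = \frac{\frac{33}{5} + s}{-16 + s}$ ($U{\left(s \right)} = \frac{s + \frac{33}{5}}{s - 16} = \frac{\frac{33}{5} + s}{-16 + s}$)
$\left(g{\left(2 \right)} + U{\left(-1 \right)}\right) 17 = \left(\frac{1}{2} + \frac{\frac{33}{5} - 1}{-16 - 1}\right) 17 = \left(\frac{1}{2} + \frac{1}{-17} \cdot \frac{28}{5}\right) 17 = \left(\frac{1}{2} - \frac{28}{85}\right) 17 = \frac{29}{170} \cdot 17 = \frac{29}{10}$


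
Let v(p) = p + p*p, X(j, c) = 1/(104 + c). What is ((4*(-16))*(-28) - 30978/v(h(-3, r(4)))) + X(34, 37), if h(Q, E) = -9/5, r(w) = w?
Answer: -5561179/282 ≈ -19721.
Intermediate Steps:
h(Q, E) = -9/5 (h(Q, E) = -9*⅕ = -9/5)
v(p) = p + p²
((4*(-16))*(-28) - 30978/v(h(-3, r(4)))) + X(34, 37) = ((4*(-16))*(-28) - 30978*(-5/(9*(1 - 9/5)))) + 1/(104 + 37) = (-64*(-28) - 30978/((-9/5*(-⅘)))) + 1/141 = (1792 - 30978/36/25) + 1/141 = (1792 - 30978*25/36) + 1/141 = (1792 - 43025/2) + 1/141 = -39441/2 + 1/141 = -5561179/282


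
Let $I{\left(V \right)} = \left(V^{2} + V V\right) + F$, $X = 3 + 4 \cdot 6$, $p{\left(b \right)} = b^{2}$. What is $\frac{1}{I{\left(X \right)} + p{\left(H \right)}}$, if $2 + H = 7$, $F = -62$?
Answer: $\frac{1}{1421} \approx 0.00070373$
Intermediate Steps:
$H = 5$ ($H = -2 + 7 = 5$)
$X = 27$ ($X = 3 + 24 = 27$)
$I{\left(V \right)} = -62 + 2 V^{2}$ ($I{\left(V \right)} = \left(V^{2} + V V\right) - 62 = \left(V^{2} + V^{2}\right) - 62 = 2 V^{2} - 62 = -62 + 2 V^{2}$)
$\frac{1}{I{\left(X \right)} + p{\left(H \right)}} = \frac{1}{\left(-62 + 2 \cdot 27^{2}\right) + 5^{2}} = \frac{1}{\left(-62 + 2 \cdot 729\right) + 25} = \frac{1}{\left(-62 + 1458\right) + 25} = \frac{1}{1396 + 25} = \frac{1}{1421}$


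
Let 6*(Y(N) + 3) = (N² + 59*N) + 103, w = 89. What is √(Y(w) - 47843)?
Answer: I*√182534/2 ≈ 213.62*I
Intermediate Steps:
Y(N) = 85/6 + N²/6 + 59*N/6 (Y(N) = -3 + ((N² + 59*N) + 103)/6 = -3 + (103 + N² + 59*N)/6 = -3 + (103/6 + N²/6 + 59*N/6) = 85/6 + N²/6 + 59*N/6)
√(Y(w) - 47843) = √((85/6 + (⅙)*89² + (59/6)*89) - 47843) = √((85/6 + (⅙)*7921 + 5251/6) - 47843) = √((85/6 + 7921/6 + 5251/6) - 47843) = √(4419/2 - 47843) = √(-91267/2) = I*√182534/2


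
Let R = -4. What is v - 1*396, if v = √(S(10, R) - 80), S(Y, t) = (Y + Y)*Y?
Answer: -396 + 2*√30 ≈ -385.05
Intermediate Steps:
S(Y, t) = 2*Y² (S(Y, t) = (2*Y)*Y = 2*Y²)
v = 2*√30 (v = √(2*10² - 80) = √(2*100 - 80) = √(200 - 80) = √120 = 2*√30 ≈ 10.954)
v - 1*396 = 2*√30 - 1*396 = 2*√30 - 396 = -396 + 2*√30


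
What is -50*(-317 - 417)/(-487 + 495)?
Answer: 9175/2 ≈ 4587.5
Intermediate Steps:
-50*(-317 - 417)/(-487 + 495) = -(-36700)/8 = -50*(-367/4) = 9175/2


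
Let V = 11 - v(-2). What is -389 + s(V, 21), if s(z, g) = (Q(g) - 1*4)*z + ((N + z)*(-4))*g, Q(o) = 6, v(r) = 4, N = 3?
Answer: -1215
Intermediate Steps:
V = 7 (V = 11 - 1*4 = 11 - 4 = 7)
s(z, g) = 2*z + g*(-12 - 4*z) (s(z, g) = (6 - 1*4)*z + ((3 + z)*(-4))*g = (6 - 4)*z + (-12 - 4*z)*g = 2*z + g*(-12 - 4*z))
-389 + s(V, 21) = -389 + (-12*21 + 2*7 - 4*21*7) = -389 + (-252 + 14 - 588) = -389 - 826 = -1215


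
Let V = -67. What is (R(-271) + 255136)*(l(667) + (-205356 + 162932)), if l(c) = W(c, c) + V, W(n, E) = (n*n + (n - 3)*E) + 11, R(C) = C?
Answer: 215436619905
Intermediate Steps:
W(n, E) = 11 + n² + E*(-3 + n) (W(n, E) = (n² + (-3 + n)*E) + 11 = (n² + E*(-3 + n)) + 11 = 11 + n² + E*(-3 + n))
l(c) = -56 - 3*c + 2*c² (l(c) = (11 + c² - 3*c + c*c) - 67 = (11 + c² - 3*c + c²) - 67 = (11 - 3*c + 2*c²) - 67 = -56 - 3*c + 2*c²)
(R(-271) + 255136)*(l(667) + (-205356 + 162932)) = (-271 + 255136)*((-56 - 3*667 + 2*667²) + (-205356 + 162932)) = 254865*((-56 - 2001 + 2*444889) - 42424) = 254865*((-56 - 2001 + 889778) - 42424) = 254865*(887721 - 42424) = 254865*845297 = 215436619905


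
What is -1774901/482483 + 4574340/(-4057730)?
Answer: -940911032095/195778574359 ≈ -4.8060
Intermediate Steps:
-1774901/482483 + 4574340/(-4057730) = -1774901*1/482483 + 4574340*(-1/4057730) = -1774901/482483 - 457434/405773 = -940911032095/195778574359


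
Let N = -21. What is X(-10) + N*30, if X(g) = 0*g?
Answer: -630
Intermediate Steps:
X(g) = 0
X(-10) + N*30 = 0 - 21*30 = 0 - 630 = -630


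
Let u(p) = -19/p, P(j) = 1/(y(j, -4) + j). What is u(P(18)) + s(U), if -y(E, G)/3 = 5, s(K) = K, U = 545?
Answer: 488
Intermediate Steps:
y(E, G) = -15 (y(E, G) = -3*5 = -15)
P(j) = 1/(-15 + j)
u(P(18)) + s(U) = -19/(1/(-15 + 18)) + 545 = -19/(1/3) + 545 = -19/⅓ + 545 = -19*3 + 545 = -57 + 545 = 488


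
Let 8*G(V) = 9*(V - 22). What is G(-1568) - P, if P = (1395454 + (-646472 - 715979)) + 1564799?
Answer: -6398363/4 ≈ -1.5996e+6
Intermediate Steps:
G(V) = -99/4 + 9*V/8 (G(V) = (9*(V - 22))/8 = (9*(-22 + V))/8 = (-198 + 9*V)/8 = -99/4 + 9*V/8)
P = 1597802 (P = (1395454 - 1362451) + 1564799 = 33003 + 1564799 = 1597802)
G(-1568) - P = (-99/4 + (9/8)*(-1568)) - 1*1597802 = (-99/4 - 1764) - 1597802 = -7155/4 - 1597802 = -6398363/4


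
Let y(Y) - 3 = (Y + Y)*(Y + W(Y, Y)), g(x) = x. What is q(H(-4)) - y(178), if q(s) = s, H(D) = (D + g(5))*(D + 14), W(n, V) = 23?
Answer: -71549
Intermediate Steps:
H(D) = (5 + D)*(14 + D) (H(D) = (D + 5)*(D + 14) = (5 + D)*(14 + D))
y(Y) = 3 + 2*Y*(23 + Y) (y(Y) = 3 + (Y + Y)*(Y + 23) = 3 + (2*Y)*(23 + Y) = 3 + 2*Y*(23 + Y))
q(H(-4)) - y(178) = (70 + (-4)² + 19*(-4)) - (3 + 2*178² + 46*178) = (70 + 16 - 76) - (3 + 2*31684 + 8188) = 10 - (3 + 63368 + 8188) = 10 - 1*71559 = 10 - 71559 = -71549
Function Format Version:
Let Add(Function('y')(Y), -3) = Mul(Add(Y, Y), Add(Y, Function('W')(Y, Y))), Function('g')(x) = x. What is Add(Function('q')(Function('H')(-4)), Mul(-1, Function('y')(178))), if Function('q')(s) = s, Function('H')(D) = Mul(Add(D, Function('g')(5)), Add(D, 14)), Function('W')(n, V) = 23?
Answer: -71549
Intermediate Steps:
Function('H')(D) = Mul(Add(5, D), Add(14, D)) (Function('H')(D) = Mul(Add(D, 5), Add(D, 14)) = Mul(Add(5, D), Add(14, D)))
Function('y')(Y) = Add(3, Mul(2, Y, Add(23, Y))) (Function('y')(Y) = Add(3, Mul(Add(Y, Y), Add(Y, 23))) = Add(3, Mul(Mul(2, Y), Add(23, Y))) = Add(3, Mul(2, Y, Add(23, Y))))
Add(Function('q')(Function('H')(-4)), Mul(-1, Function('y')(178))) = Add(Add(70, Pow(-4, 2), Mul(19, -4)), Mul(-1, Add(3, Mul(2, Pow(178, 2)), Mul(46, 178)))) = Add(Add(70, 16, -76), Mul(-1, Add(3, Mul(2, 31684), 8188))) = Add(10, Mul(-1, Add(3, 63368, 8188))) = Add(10, Mul(-1, 71559)) = Add(10, -71559) = -71549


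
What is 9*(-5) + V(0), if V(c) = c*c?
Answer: -45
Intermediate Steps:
V(c) = c²
9*(-5) + V(0) = 9*(-5) + 0² = -45 + 0 = -45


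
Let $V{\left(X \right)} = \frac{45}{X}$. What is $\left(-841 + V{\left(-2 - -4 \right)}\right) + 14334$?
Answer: $\frac{27031}{2} \approx 13516.0$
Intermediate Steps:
$\left(-841 + V{\left(-2 - -4 \right)}\right) + 14334 = \left(-841 + \frac{45}{-2 - -4}\right) + 14334 = \left(-841 + \frac{45}{-2 + 4}\right) + 14334 = \left(-841 + \frac{45}{2}\right) + 14334 = - \frac{1637}{2} + 14334 = \frac{27031}{2}$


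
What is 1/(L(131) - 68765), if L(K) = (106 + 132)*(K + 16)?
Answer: -1/33779 ≈ -2.9604e-5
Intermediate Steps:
L(K) = 3808 + 238*K (L(K) = 238*(16 + K) = 3808 + 238*K)
1/(L(131) - 68765) = 1/((3808 + 238*131) - 68765) = 1/((3808 + 31178) - 68765) = 1/(34986 - 68765) = 1/(-33779) = -1/33779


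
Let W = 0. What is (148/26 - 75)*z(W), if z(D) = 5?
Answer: -4505/13 ≈ -346.54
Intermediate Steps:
(148/26 - 75)*z(W) = (148/26 - 75)*5 = (148*(1/26) - 75)*5 = (74/13 - 75)*5 = -901/13*5 = -4505/13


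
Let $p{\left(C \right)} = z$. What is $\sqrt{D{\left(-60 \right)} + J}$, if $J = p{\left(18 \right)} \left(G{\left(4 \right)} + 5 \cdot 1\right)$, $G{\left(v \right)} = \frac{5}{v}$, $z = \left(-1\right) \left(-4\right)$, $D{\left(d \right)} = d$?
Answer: $i \sqrt{35} \approx 5.9161 i$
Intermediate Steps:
$z = 4$
$p{\left(C \right)} = 4$
$J = 25$ ($J = 4 \left(\frac{5}{4} + 5 \cdot 1\right) = 4 \left(5 \cdot \frac{1}{4} + 5\right) = 4 \left(\frac{5}{4} + 5\right) = 4 \cdot \frac{25}{4} = 25$)
$\sqrt{D{\left(-60 \right)} + J} = \sqrt{-60 + 25} = \sqrt{-35} = i \sqrt{35}$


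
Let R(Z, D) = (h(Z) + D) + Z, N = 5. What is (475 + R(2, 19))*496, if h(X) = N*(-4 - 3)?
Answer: 228656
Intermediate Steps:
h(X) = -35 (h(X) = 5*(-4 - 3) = 5*(-7) = -35)
R(Z, D) = -35 + D + Z (R(Z, D) = (-35 + D) + Z = -35 + D + Z)
(475 + R(2, 19))*496 = (475 + (-35 + 19 + 2))*496 = (475 - 14)*496 = 461*496 = 228656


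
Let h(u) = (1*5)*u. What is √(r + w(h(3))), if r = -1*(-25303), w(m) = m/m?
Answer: 2*√6326 ≈ 159.07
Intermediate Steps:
h(u) = 5*u
w(m) = 1
r = 25303
√(r + w(h(3))) = √(25303 + 1) = √25304 = 2*√6326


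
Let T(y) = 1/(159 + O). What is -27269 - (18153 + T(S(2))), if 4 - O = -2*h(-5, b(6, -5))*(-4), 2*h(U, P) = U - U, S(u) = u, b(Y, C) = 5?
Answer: -7403787/163 ≈ -45422.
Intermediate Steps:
h(U, P) = 0 (h(U, P) = (U - U)/2 = (½)*0 = 0)
O = 4 (O = 4 - (-2*0)*(-4) = 4 - 0*(-4) = 4 - 1*0 = 4 + 0 = 4)
T(y) = 1/163 (T(y) = 1/(159 + 4) = 1/163)
-27269 - (18153 + T(S(2))) = -27269 - (18153 + 1/163) = -27269 - 1*2958940/163 = -27269 - 2958940/163 = -7403787/163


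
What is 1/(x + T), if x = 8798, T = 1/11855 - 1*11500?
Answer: -11855/32032209 ≈ -0.00037010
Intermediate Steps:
T = -136332499/11855 (T = 1/11855 - 11500 = -136332499/11855 ≈ -11500.)
1/(x + T) = 1/(8798 - 136332499/11855) = 1/(-32032209/11855) = -11855/32032209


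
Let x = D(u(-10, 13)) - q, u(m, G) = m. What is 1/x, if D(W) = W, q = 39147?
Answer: -1/39157 ≈ -2.5538e-5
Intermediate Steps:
x = -39157 (x = -10 - 1*39147 = -10 - 39147 = -39157)
1/x = 1/(-39157) = -1/39157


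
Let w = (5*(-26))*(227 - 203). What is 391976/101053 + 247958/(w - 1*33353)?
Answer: -10760359126/3685706069 ≈ -2.9195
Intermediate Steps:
w = -3120 (w = -130*24 = -3120)
391976/101053 + 247958/(w - 1*33353) = 391976/101053 + 247958/(-3120 - 1*33353) = 391976*(1/101053) + 247958/(-3120 - 33353) = 391976/101053 + 247958/(-36473) = 391976/101053 + 247958*(-1/36473) = 391976/101053 - 247958/36473 = -10760359126/3685706069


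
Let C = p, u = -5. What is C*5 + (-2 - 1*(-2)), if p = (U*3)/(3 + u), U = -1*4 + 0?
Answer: 30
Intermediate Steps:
U = -4 (U = -4 + 0 = -4)
p = 6 (p = (-4*3)/(3 - 5) = -12/(-2) = -12*(-½) = 6)
C = 6
C*5 + (-2 - 1*(-2)) = 6*5 + (-2 - 1*(-2)) = 30 + (-2 + 2) = 30 + 0 = 30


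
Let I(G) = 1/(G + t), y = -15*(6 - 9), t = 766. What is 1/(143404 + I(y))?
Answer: 811/116300645 ≈ 6.9733e-6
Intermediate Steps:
y = 45 (y = -15*(-3) = 45)
I(G) = 1/(766 + G) (I(G) = 1/(G + 766) = 1/(766 + G))
1/(143404 + I(y)) = 1/(143404 + 1/(766 + 45)) = 1/(143404 + 1/811) = 1/(116300645/811) = 811/116300645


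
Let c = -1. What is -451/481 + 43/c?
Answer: -21134/481 ≈ -43.938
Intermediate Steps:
-451/481 + 43/c = -451/481 + 43/(-1) = -451*1/481 + 43*(-1) = -451/481 - 43 = -21134/481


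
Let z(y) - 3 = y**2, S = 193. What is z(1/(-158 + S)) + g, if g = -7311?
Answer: -8952299/1225 ≈ -7308.0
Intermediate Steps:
z(y) = 3 + y**2
z(1/(-158 + S)) + g = (3 + (1/(-158 + 193))**2) - 7311 = (3 + (1/35)**2) - 7311 = (3 + 1/1225) - 7311 = 3676/1225 - 7311 = -8952299/1225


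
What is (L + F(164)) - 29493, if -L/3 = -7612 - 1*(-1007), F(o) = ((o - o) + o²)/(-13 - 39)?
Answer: -132538/13 ≈ -10195.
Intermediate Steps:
F(o) = -o²/52 (F(o) = (0 + o²)/(-52) = o²*(-1/52) = -o²/52)
L = 19815 (L = -3*(-7612 - 1*(-1007)) = -3*(-7612 + 1007) = -3*(-6605) = 19815)
(L + F(164)) - 29493 = (19815 - 1/52*164²) - 29493 = (19815 - 1/52*26896) - 29493 = (19815 - 6724/13) - 29493 = 250871/13 - 29493 = -132538/13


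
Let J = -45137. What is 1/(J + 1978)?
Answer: -1/43159 ≈ -2.3170e-5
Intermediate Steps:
1/(J + 1978) = 1/(-45137 + 1978) = 1/(-43159) = -1/43159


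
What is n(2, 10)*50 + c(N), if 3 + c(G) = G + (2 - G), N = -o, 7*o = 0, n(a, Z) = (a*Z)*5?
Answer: 4999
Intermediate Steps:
n(a, Z) = 5*Z*a (n(a, Z) = (Z*a)*5 = 5*Z*a)
o = 0 (o = (⅐)*0 = 0)
N = 0 (N = -1*0 = 0)
c(G) = -1 (c(G) = -3 + (G + (2 - G)) = -3 + 2 = -1)
n(2, 10)*50 + c(N) = (5*10*2)*50 - 1 = 100*50 - 1 = 5000 - 1 = 4999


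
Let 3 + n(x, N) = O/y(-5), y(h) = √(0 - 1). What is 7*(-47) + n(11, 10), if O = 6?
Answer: -332 - 6*I ≈ -332.0 - 6.0*I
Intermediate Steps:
y(h) = I (y(h) = √(-1) = I)
n(x, N) = -3 - 6*I (n(x, N) = -3 + 6/I = -3 + 6*(-I) = -3 - 6*I)
7*(-47) + n(11, 10) = 7*(-47) + (-3 - 6*I) = -329 + (-3 - 6*I) = -332 - 6*I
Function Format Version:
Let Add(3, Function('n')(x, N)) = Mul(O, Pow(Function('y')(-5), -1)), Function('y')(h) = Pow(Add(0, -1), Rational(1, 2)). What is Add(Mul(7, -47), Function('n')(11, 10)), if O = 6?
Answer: Add(-332, Mul(-6, I)) ≈ Add(-332.00, Mul(-6.0000, I))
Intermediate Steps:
Function('y')(h) = I (Function('y')(h) = Pow(-1, Rational(1, 2)) = I)
Function('n')(x, N) = Add(-3, Mul(-6, I)) (Function('n')(x, N) = Add(-3, Mul(6, Pow(I, -1))) = Add(-3, Mul(6, Mul(-1, I))) = Add(-3, Mul(-6, I)))
Add(Mul(7, -47), Function('n')(11, 10)) = Add(Mul(7, -47), Add(-3, Mul(-6, I))) = Add(-329, Add(-3, Mul(-6, I))) = Add(-332, Mul(-6, I))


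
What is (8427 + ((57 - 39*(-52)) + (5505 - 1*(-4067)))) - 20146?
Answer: -62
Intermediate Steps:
(8427 + ((57 - 39*(-52)) + (5505 - 1*(-4067)))) - 20146 = (8427 + ((57 + 2028) + (5505 + 4067))) - 20146 = (8427 + (2085 + 9572)) - 20146 = (8427 + 11657) - 20146 = 20084 - 20146 = -62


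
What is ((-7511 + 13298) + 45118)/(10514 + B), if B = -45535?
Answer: -50905/35021 ≈ -1.4536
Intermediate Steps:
((-7511 + 13298) + 45118)/(10514 + B) = ((-7511 + 13298) + 45118)/(10514 - 45535) = (5787 + 45118)/(-35021) = 50905*(-1/35021) = -50905/35021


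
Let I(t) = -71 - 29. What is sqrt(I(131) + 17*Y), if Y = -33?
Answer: I*sqrt(661) ≈ 25.71*I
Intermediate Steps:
I(t) = -100
sqrt(I(131) + 17*Y) = sqrt(-100 + 17*(-33)) = sqrt(-100 - 561) = sqrt(-661) = I*sqrt(661)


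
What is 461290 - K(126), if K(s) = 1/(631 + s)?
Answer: 349196529/757 ≈ 4.6129e+5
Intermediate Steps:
461290 - K(126) = 461290 - 1/(631 + 126) = 461290 - 1/757 = 349196529/757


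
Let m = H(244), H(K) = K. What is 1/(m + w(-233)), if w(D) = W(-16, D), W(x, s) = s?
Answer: 1/11 ≈ 0.090909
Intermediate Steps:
w(D) = D
m = 244
1/(m + w(-233)) = 1/(244 - 233) = 1/11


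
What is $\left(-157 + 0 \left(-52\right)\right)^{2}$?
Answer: $24649$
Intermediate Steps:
$\left(-157 + 0 \left(-52\right)\right)^{2} = \left(-157 + 0\right)^{2} = \left(-157\right)^{2} = 24649$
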